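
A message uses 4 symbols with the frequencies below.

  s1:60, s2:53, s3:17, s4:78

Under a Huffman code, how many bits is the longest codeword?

Merge the two lowest-weight nodes at each step:
s3(17) + s2(53) → 70
s1(60) + 70 → 130
s4(78) + 130 → 208
The first pair merged (s3, s2) ends up deepest, at depth 3.

3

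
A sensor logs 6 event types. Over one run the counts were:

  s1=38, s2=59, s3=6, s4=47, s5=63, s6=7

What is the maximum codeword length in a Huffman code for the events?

Merge the two lowest-weight nodes at each step:
merge s3(6) and s6(7): 13
merge 13 and s1(38): 51
merge s4(47) and 51: 98
merge s2(59) and s5(63): 122
merge 98 and 122: 220
The rarest symbols sit at the bottom; the longest codeword is 4 bits.

4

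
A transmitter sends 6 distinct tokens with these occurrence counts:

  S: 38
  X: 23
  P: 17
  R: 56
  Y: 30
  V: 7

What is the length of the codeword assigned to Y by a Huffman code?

2

Huffman merges, smallest pair first:
combine V(7), P(17) → 24
combine X(23), 24 → 47
combine Y(30), S(38) → 68
combine 47, R(56) → 103
combine 68, 103 → 171
Y sits 2 levels below the root, so its codeword is 2 bits.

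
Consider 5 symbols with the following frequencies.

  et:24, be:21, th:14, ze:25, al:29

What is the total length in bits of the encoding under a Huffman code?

Merge the two smallest weights repeatedly:
merge th(14) and be(21): 35
merge et(24) and ze(25): 49
merge al(29) and 35: 64
merge 49 and 64: 113
Each symbol's bit-cost is frequency × depth; summing gives 261 bits (equivalently 35 + 49 + 64 + 113).

261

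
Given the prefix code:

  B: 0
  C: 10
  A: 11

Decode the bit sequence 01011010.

BCABC

Read left to right; each codeword is recognised as soon as it completes (prefix code):
  0→B | 10→C | 11→A | 0→B | 10→C
Decoded message: BCABC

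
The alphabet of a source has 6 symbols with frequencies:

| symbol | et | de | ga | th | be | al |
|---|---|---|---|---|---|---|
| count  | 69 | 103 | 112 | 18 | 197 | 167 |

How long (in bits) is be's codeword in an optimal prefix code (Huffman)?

2

Build the tree from the bottom:
combine th(18), et(69) → 87
combine 87, de(103) → 190
combine ga(112), al(167) → 279
combine 190, be(197) → 387
combine 279, 387 → 666
The subtree containing be is merged 2 times, so code length = 2.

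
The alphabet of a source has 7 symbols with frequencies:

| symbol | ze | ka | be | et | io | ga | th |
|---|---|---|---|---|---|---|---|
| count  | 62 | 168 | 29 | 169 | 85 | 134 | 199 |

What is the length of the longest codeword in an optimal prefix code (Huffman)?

Merge the two lowest-weight nodes at each step:
combine be(29), ze(62) → 91
combine io(85), 91 → 176
combine ga(134), ka(168) → 302
combine et(169), 176 → 345
combine th(199), 302 → 501
combine 345, 501 → 846
The first pair merged (be, ze) ends up deepest, at depth 4.

4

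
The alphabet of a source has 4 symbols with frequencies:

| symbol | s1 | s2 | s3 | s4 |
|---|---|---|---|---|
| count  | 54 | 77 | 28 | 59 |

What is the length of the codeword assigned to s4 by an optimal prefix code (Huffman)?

2

Huffman merges, smallest pair first:
merge s3(28) and s1(54): 82
merge s4(59) and s2(77): 136
merge 82 and 136: 218
s4's leaf is at depth 2, giving a 2-bit codeword.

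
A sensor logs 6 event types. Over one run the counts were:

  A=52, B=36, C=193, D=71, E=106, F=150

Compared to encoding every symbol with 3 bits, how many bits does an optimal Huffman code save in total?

Fixed-length: 3 bits × 608 symbols = 1824 bits.
Huffman merges:
B(36) + A(52) → 88
D(71) + 88 → 159
E(106) + F(150) → 256
159 + C(193) → 352
256 + 352 → 608
Huffman total = 88 + 159 + 256 + 352 + 608 = 1463 bits.
Saving = 1824 − 1463 = 361 bits.

361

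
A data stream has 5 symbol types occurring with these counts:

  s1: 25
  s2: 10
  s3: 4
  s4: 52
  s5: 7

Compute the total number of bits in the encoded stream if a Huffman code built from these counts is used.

176

Merge the two smallest weights repeatedly:
combine s3(4), s5(7) → 11
combine s2(10), 11 → 21
combine 21, s1(25) → 46
combine 46, s4(52) → 98
The encoded length is the sum of every internal node's weight: 11 + 21 + 46 + 98 = 176 bits.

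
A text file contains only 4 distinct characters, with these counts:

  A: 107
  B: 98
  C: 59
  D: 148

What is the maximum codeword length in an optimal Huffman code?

2

Merge the two lowest-weight nodes at each step:
combine C(59), B(98) → 157
combine A(107), D(148) → 255
combine 157, 255 → 412
The rarest symbols sit at the bottom; the longest codeword is 2 bits.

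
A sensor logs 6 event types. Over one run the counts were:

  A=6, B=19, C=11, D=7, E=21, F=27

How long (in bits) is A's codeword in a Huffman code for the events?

Huffman merges, smallest pair first:
combine A(6), D(7) → 13
combine C(11), 13 → 24
combine B(19), E(21) → 40
combine 24, F(27) → 51
combine 40, 51 → 91
The subtree containing A is merged 4 times, so code length = 4.

4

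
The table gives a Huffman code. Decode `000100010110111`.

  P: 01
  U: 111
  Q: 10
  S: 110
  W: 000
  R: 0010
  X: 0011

Read left to right; each codeword is recognised as soon as it completes (prefix code):
  000→W | 10→Q | 0010→R | 110→S | 111→U
Decoded message: WQRSU

WQRSU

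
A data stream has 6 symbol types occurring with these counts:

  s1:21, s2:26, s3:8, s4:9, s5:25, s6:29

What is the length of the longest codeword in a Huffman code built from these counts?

Merge the two lowest-weight nodes at each step:
merge s3(8) and s4(9): 17
merge 17 and s1(21): 38
merge s5(25) and s2(26): 51
merge s6(29) and 38: 67
merge 51 and 67: 118
Maximum depth reached is 4.

4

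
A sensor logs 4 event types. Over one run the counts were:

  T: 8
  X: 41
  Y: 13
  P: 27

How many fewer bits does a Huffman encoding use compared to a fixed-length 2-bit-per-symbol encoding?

20

Fixed-length: 2 bits × 89 symbols = 178 bits.
Huffman merges:
T(8) + Y(13) → 21
21 + P(27) → 48
X(41) + 48 → 89
Huffman total = 21 + 48 + 89 = 158 bits.
Saving = 178 − 158 = 20 bits.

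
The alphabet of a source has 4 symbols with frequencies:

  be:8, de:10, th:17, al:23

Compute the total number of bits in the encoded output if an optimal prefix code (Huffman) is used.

Greedily combine the two least-frequent nodes:
merge be(8) and de(10): 18
merge th(17) and 18: 35
merge al(23) and 35: 58
Each symbol's bit-cost is frequency × depth; summing gives 111 bits (equivalently 18 + 35 + 58).

111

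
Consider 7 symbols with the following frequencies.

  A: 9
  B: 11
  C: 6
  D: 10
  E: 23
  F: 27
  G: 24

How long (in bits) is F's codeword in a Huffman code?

2

Huffman merges, smallest pair first:
merge C(6) and A(9): 15
merge D(10) and B(11): 21
merge 15 and 21: 36
merge E(23) and G(24): 47
merge F(27) and 36: 63
merge 47 and 63: 110
F sits 2 levels below the root, so its codeword is 2 bits.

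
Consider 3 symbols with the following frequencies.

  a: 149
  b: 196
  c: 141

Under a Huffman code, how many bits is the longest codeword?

Merge the two lowest-weight nodes at each step:
combine c(141), a(149) → 290
combine b(196), 290 → 486
Maximum depth reached is 2.

2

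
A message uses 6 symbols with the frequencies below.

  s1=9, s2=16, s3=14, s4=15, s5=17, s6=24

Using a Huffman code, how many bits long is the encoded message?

Build the Huffman tree bottom-up:
combine s1(9), s3(14) → 23
combine s4(15), s2(16) → 31
combine s5(17), 23 → 40
combine s6(24), 31 → 55
combine 40, 55 → 95
Each symbol's bit-cost is frequency × depth; summing gives 244 bits (equivalently 23 + 31 + 40 + 55 + 95).

244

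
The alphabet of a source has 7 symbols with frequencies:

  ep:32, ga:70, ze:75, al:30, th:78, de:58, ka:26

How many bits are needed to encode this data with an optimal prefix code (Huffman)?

1010

Greedily combine the two least-frequent nodes:
combine ka(26), al(30) → 56
combine ep(32), 56 → 88
combine de(58), ga(70) → 128
combine ze(75), th(78) → 153
combine 88, 128 → 216
combine 153, 216 → 369
Each symbol's bit-cost is frequency × depth; summing gives 1010 bits (equivalently 56 + 88 + 128 + 153 + 216 + 369).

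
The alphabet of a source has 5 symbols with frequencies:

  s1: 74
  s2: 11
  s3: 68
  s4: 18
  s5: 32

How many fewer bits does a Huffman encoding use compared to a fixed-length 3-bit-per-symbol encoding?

Fixed-length: 3 bits × 203 symbols = 609 bits.
Huffman merges:
merge s2(11) and s4(18): 29
merge 29 and s5(32): 61
merge 61 and s3(68): 129
merge s1(74) and 129: 203
Huffman total = 29 + 61 + 129 + 203 = 422 bits.
Saving = 609 − 422 = 187 bits.

187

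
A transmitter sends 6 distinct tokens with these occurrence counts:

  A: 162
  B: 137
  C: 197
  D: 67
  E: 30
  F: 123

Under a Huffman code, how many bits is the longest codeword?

4

Merge the two lowest-weight nodes at each step:
E(30) + D(67) → 97
97 + F(123) → 220
B(137) + A(162) → 299
C(197) + 220 → 417
299 + 417 → 716
The rarest symbols sit at the bottom; the longest codeword is 4 bits.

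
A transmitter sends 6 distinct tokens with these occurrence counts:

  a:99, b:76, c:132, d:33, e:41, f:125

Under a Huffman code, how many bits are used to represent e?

4

Repeatedly merge the two smallest:
d(33) + e(41) → 74
74 + b(76) → 150
a(99) + f(125) → 224
c(132) + 150 → 282
224 + 282 → 506
The subtree containing e is merged 4 times, so code length = 4.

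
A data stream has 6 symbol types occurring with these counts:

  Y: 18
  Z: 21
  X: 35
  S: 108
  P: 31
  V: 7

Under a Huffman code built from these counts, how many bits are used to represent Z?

Build the tree from the bottom:
combine V(7), Y(18) → 25
combine Z(21), 25 → 46
combine P(31), X(35) → 66
combine 46, 66 → 112
combine S(108), 112 → 220
Z's leaf is at depth 3, giving a 3-bit codeword.

3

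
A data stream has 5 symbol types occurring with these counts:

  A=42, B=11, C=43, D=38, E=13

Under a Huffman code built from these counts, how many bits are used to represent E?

3

Build the tree from the bottom:
B(11) + E(13) → 24
24 + D(38) → 62
A(42) + C(43) → 85
62 + 85 → 147
E sits 3 levels below the root, so its codeword is 3 bits.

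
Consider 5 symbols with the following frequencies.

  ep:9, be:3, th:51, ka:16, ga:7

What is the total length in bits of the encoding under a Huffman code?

150

Build the Huffman tree bottom-up:
combine be(3), ga(7) → 10
combine ep(9), 10 → 19
combine ka(16), 19 → 35
combine 35, th(51) → 86
Total encoded bits = sum of merged weights = 10 + 19 + 35 + 86 = 150.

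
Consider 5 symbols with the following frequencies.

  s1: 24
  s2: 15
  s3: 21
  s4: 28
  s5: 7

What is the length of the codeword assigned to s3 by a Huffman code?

2

Repeatedly merge the two smallest:
merge s5(7) and s2(15): 22
merge s3(21) and 22: 43
merge s1(24) and s4(28): 52
merge 43 and 52: 95
s3's leaf is at depth 2, giving a 2-bit codeword.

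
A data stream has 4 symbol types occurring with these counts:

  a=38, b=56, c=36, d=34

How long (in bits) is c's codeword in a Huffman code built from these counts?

Repeatedly merge the two smallest:
merge d(34) and c(36): 70
merge a(38) and b(56): 94
merge 70 and 94: 164
The subtree containing c is merged 2 times, so code length = 2.

2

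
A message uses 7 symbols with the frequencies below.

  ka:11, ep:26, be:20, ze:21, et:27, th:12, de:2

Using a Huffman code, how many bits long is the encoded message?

317

Build the Huffman tree bottom-up:
merge de(2) and ka(11): 13
merge th(12) and 13: 25
merge be(20) and ze(21): 41
merge 25 and ep(26): 51
merge et(27) and 41: 68
merge 51 and 68: 119
The encoded length is the sum of every internal node's weight: 13 + 25 + 41 + 51 + 68 + 119 = 317 bits.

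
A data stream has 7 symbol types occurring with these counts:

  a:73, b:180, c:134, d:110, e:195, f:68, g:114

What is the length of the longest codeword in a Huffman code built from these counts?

Merge the two lowest-weight nodes at each step:
combine f(68), a(73) → 141
combine d(110), g(114) → 224
combine c(134), 141 → 275
combine b(180), e(195) → 375
combine 224, 275 → 499
combine 375, 499 → 874
Maximum depth reached is 4.

4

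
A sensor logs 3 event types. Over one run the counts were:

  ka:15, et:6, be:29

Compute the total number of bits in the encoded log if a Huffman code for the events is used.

Build the Huffman tree bottom-up:
combine et(6), ka(15) → 21
combine 21, be(29) → 50
The encoded length is the sum of every internal node's weight: 21 + 50 = 71 bits.

71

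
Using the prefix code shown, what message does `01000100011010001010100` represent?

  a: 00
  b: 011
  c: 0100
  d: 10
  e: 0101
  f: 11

ccbcec

Read left to right; each codeword is recognised as soon as it completes (prefix code):
  0100→c | 0100→c | 011→b | 0100→c | 0101→e | 0100→c
Decoded message: ccbcec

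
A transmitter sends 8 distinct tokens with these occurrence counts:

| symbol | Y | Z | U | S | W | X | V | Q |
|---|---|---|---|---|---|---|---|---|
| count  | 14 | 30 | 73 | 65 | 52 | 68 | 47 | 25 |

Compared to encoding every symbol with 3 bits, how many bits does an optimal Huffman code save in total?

34

Fixed-length: 3 bits × 374 symbols = 1122 bits.
Huffman merges:
combine Y(14), Q(25) → 39
combine Z(30), 39 → 69
combine V(47), W(52) → 99
combine S(65), X(68) → 133
combine 69, U(73) → 142
combine 99, 133 → 232
combine 142, 232 → 374
Huffman total = 39 + 69 + 99 + 133 + 142 + 232 + 374 = 1088 bits.
Saving = 1122 − 1088 = 34 bits.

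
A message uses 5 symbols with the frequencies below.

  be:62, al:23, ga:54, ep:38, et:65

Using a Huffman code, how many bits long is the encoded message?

545

Merge the two smallest weights repeatedly:
al(23) + ep(38) → 61
ga(54) + 61 → 115
be(62) + et(65) → 127
115 + 127 → 242
Each symbol's bit-cost is frequency × depth; summing gives 545 bits (equivalently 61 + 115 + 127 + 242).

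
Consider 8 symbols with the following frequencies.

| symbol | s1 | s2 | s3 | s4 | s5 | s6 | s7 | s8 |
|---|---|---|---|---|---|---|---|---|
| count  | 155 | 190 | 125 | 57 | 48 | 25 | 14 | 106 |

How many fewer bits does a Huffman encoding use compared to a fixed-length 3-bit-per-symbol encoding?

219

Fixed-length: 3 bits × 720 symbols = 2160 bits.
Huffman merges:
s7(14) + s6(25) → 39
39 + s5(48) → 87
s4(57) + 87 → 144
s8(106) + s3(125) → 231
144 + s1(155) → 299
s2(190) + 231 → 421
299 + 421 → 720
Huffman total = 39 + 87 + 144 + 231 + 299 + 421 + 720 = 1941 bits.
Saving = 2160 − 1941 = 219 bits.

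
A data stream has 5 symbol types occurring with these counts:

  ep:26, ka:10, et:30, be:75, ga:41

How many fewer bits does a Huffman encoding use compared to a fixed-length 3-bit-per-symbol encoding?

Fixed-length: 3 bits × 182 symbols = 546 bits.
Huffman merges:
merge ka(10) and ep(26): 36
merge et(30) and 36: 66
merge ga(41) and 66: 107
merge be(75) and 107: 182
Huffman total = 36 + 66 + 107 + 182 = 391 bits.
Saving = 546 − 391 = 155 bits.

155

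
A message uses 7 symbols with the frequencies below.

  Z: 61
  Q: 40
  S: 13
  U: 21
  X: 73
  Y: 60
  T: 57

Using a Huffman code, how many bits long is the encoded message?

875

Merge the two smallest weights repeatedly:
merge S(13) and U(21): 34
merge 34 and Q(40): 74
merge T(57) and Y(60): 117
merge Z(61) and X(73): 134
merge 74 and 117: 191
merge 134 and 191: 325
Each symbol's bit-cost is frequency × depth; summing gives 875 bits (equivalently 34 + 74 + 117 + 134 + 191 + 325).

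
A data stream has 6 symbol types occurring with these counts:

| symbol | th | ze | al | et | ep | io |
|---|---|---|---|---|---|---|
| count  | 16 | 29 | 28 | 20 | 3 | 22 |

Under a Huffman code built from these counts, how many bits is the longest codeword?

4

Merge the two lowest-weight nodes at each step:
ep(3) + th(16) → 19
19 + et(20) → 39
io(22) + al(28) → 50
ze(29) + 39 → 68
50 + 68 → 118
The rarest symbols sit at the bottom; the longest codeword is 4 bits.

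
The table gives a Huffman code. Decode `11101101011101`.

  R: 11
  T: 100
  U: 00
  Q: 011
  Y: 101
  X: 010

RYYQY

Read left to right; each codeword is recognised as soon as it completes (prefix code):
  11→R | 101→Y | 101→Y | 011→Q | 101→Y
Decoded message: RYYQY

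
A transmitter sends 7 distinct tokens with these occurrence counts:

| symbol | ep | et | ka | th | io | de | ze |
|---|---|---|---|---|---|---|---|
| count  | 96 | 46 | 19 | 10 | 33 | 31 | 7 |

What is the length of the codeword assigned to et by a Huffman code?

Build the tree from the bottom:
ze(7) + th(10) → 17
17 + ka(19) → 36
de(31) + io(33) → 64
36 + et(46) → 82
64 + 82 → 146
ep(96) + 146 → 242
The subtree containing et is merged 3 times, so code length = 3.

3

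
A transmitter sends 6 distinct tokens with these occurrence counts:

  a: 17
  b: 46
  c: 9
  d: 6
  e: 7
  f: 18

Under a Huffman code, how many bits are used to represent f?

3

Build the tree from the bottom:
merge d(6) and e(7): 13
merge c(9) and 13: 22
merge a(17) and f(18): 35
merge 22 and 35: 57
merge b(46) and 57: 103
f's leaf is at depth 3, giving a 3-bit codeword.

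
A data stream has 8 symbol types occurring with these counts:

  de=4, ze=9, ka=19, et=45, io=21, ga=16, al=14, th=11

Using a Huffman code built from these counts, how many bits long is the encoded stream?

Greedily combine the two least-frequent nodes:
de(4) + ze(9) → 13
th(11) + 13 → 24
al(14) + ga(16) → 30
ka(19) + io(21) → 40
24 + 30 → 54
40 + et(45) → 85
54 + 85 → 139
Each symbol's bit-cost is frequency × depth; summing gives 385 bits (equivalently 13 + 24 + 30 + 40 + 54 + 85 + 139).

385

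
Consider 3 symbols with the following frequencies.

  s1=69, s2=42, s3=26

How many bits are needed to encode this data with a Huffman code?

Build the Huffman tree bottom-up:
merge s3(26) and s2(42): 68
merge 68 and s1(69): 137
Each symbol's bit-cost is frequency × depth; summing gives 205 bits (equivalently 68 + 137).

205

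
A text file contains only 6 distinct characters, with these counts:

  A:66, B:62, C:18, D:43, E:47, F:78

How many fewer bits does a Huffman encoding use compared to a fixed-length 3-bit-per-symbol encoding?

Fixed-length: 3 bits × 314 symbols = 942 bits.
Huffman merges:
C(18) + D(43) → 61
E(47) + 61 → 108
B(62) + A(66) → 128
F(78) + 108 → 186
128 + 186 → 314
Huffman total = 61 + 108 + 128 + 186 + 314 = 797 bits.
Saving = 942 − 797 = 145 bits.

145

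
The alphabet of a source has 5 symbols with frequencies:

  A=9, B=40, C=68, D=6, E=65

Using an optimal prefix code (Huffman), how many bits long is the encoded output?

Greedily combine the two least-frequent nodes:
combine D(6), A(9) → 15
combine 15, B(40) → 55
combine 55, E(65) → 120
combine C(68), 120 → 188
Total encoded bits = sum of merged weights = 15 + 55 + 120 + 188 = 378.

378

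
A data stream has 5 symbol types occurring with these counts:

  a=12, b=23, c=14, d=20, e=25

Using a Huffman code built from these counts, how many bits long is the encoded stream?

Merge the two smallest weights repeatedly:
merge a(12) and c(14): 26
merge d(20) and b(23): 43
merge e(25) and 26: 51
merge 43 and 51: 94
Each symbol's bit-cost is frequency × depth; summing gives 214 bits (equivalently 26 + 43 + 51 + 94).

214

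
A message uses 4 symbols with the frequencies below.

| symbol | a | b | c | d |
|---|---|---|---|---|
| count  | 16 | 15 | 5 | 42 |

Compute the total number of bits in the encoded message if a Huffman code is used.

Greedily combine the two least-frequent nodes:
merge c(5) and b(15): 20
merge a(16) and 20: 36
merge 36 and d(42): 78
Each symbol's bit-cost is frequency × depth; summing gives 134 bits (equivalently 20 + 36 + 78).

134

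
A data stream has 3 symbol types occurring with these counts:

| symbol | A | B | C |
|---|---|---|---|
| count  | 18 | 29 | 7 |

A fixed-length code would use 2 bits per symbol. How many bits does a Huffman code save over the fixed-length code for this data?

29

Fixed-length: 2 bits × 54 symbols = 108 bits.
Huffman merges:
merge C(7) and A(18): 25
merge 25 and B(29): 54
Huffman total = 25 + 54 = 79 bits.
Saving = 108 − 79 = 29 bits.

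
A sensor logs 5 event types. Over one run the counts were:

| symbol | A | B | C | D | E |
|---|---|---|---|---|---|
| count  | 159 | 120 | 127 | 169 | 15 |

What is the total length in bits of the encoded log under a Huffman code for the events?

1315

Greedily combine the two least-frequent nodes:
combine E(15), B(120) → 135
combine C(127), 135 → 262
combine A(159), D(169) → 328
combine 262, 328 → 590
Total encoded bits = sum of merged weights = 135 + 262 + 328 + 590 = 1315.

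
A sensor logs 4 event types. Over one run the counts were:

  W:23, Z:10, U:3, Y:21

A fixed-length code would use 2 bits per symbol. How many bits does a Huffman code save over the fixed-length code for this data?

10

Fixed-length: 2 bits × 57 symbols = 114 bits.
Huffman merges:
merge U(3) and Z(10): 13
merge 13 and Y(21): 34
merge W(23) and 34: 57
Huffman total = 13 + 34 + 57 = 104 bits.
Saving = 114 − 104 = 10 bits.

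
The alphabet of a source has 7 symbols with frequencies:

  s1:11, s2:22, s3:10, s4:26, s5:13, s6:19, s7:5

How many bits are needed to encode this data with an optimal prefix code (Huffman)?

Greedily combine the two least-frequent nodes:
combine s7(5), s3(10) → 15
combine s1(11), s5(13) → 24
combine 15, s6(19) → 34
combine s2(22), 24 → 46
combine s4(26), 34 → 60
combine 46, 60 → 106
Total encoded bits = sum of merged weights = 15 + 24 + 34 + 46 + 60 + 106 = 285.

285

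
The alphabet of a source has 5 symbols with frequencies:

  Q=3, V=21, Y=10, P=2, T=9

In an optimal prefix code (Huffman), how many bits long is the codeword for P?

4

Build the tree from the bottom:
P(2) + Q(3) → 5
5 + T(9) → 14
Y(10) + 14 → 24
V(21) + 24 → 45
P sits 4 levels below the root, so its codeword is 4 bits.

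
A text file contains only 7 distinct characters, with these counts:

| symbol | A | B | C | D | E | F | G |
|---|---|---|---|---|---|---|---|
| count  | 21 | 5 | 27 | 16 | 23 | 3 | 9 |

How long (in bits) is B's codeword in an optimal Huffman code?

5

Build the tree from the bottom:
F(3) + B(5) → 8
8 + G(9) → 17
D(16) + 17 → 33
A(21) + E(23) → 44
C(27) + 33 → 60
44 + 60 → 104
B sits 5 levels below the root, so its codeword is 5 bits.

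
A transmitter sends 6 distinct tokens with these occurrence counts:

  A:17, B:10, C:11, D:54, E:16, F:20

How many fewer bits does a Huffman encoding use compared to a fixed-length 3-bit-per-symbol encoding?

87

Fixed-length: 3 bits × 128 symbols = 384 bits.
Huffman merges:
B(10) + C(11) → 21
E(16) + A(17) → 33
F(20) + 21 → 41
33 + 41 → 74
D(54) + 74 → 128
Huffman total = 21 + 33 + 41 + 74 + 128 = 297 bits.
Saving = 384 − 297 = 87 bits.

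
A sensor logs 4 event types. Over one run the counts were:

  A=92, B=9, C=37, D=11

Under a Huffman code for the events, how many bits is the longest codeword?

Merge the two lowest-weight nodes at each step:
merge B(9) and D(11): 20
merge 20 and C(37): 57
merge 57 and A(92): 149
Maximum depth reached is 3.

3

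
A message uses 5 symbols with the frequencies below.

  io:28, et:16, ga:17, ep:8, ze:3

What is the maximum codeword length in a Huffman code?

4

Merge the two lowest-weight nodes at each step:
ze(3) + ep(8) → 11
11 + et(16) → 27
ga(17) + 27 → 44
io(28) + 44 → 72
The first pair merged (ze, ep) ends up deepest, at depth 4.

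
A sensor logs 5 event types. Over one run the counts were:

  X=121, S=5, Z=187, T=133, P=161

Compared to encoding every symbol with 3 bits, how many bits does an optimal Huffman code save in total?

Fixed-length: 3 bits × 607 symbols = 1821 bits.
Huffman merges:
merge S(5) and X(121): 126
merge 126 and T(133): 259
merge P(161) and Z(187): 348
merge 259 and 348: 607
Huffman total = 126 + 259 + 348 + 607 = 1340 bits.
Saving = 1821 − 1340 = 481 bits.

481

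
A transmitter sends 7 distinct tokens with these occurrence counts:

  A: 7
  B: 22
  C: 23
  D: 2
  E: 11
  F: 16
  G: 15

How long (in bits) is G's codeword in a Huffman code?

3

Huffman merges, smallest pair first:
merge D(2) and A(7): 9
merge 9 and E(11): 20
merge G(15) and F(16): 31
merge 20 and B(22): 42
merge C(23) and 31: 54
merge 42 and 54: 96
The subtree containing G is merged 3 times, so code length = 3.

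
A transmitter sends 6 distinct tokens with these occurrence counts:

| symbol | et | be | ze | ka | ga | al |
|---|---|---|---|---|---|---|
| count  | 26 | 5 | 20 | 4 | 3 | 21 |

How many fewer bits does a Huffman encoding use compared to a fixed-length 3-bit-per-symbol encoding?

Fixed-length: 3 bits × 79 symbols = 237 bits.
Huffman merges:
ga(3) + ka(4) → 7
be(5) + 7 → 12
12 + ze(20) → 32
al(21) + et(26) → 47
32 + 47 → 79
Huffman total = 7 + 12 + 32 + 47 + 79 = 177 bits.
Saving = 237 − 177 = 60 bits.

60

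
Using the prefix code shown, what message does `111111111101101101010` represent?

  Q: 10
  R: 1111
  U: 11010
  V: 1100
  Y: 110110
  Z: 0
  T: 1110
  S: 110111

RRYUQ

Read left to right; each codeword is recognised as soon as it completes (prefix code):
  1111→R | 1111→R | 110110→Y | 11010→U | 10→Q
Decoded message: RRYUQ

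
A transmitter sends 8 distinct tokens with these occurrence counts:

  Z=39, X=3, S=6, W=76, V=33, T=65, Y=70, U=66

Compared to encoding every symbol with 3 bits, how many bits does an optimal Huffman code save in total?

95

Fixed-length: 3 bits × 358 symbols = 1074 bits.
Huffman merges:
X(3) + S(6) → 9
9 + V(33) → 42
Z(39) + 42 → 81
T(65) + U(66) → 131
Y(70) + W(76) → 146
81 + 131 → 212
146 + 212 → 358
Huffman total = 9 + 42 + 81 + 131 + 146 + 212 + 358 = 979 bits.
Saving = 1074 − 979 = 95 bits.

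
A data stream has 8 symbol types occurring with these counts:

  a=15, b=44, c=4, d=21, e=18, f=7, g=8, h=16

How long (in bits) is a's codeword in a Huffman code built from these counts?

Repeatedly merge the two smallest:
merge c(4) and f(7): 11
merge g(8) and 11: 19
merge a(15) and h(16): 31
merge e(18) and 19: 37
merge d(21) and 31: 52
merge 37 and b(44): 81
merge 52 and 81: 133
a sits 3 levels below the root, so its codeword is 3 bits.

3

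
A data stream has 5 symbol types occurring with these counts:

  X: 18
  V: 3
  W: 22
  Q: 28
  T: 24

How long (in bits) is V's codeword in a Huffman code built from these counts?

Build the tree from the bottom:
V(3) + X(18) → 21
21 + W(22) → 43
T(24) + Q(28) → 52
43 + 52 → 95
The subtree containing V is merged 3 times, so code length = 3.

3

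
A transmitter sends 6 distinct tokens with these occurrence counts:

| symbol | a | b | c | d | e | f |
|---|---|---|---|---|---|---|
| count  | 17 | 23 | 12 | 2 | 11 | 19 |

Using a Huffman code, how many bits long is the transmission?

206

Greedily combine the two least-frequent nodes:
d(2) + e(11) → 13
c(12) + 13 → 25
a(17) + f(19) → 36
b(23) + 25 → 48
36 + 48 → 84
Each symbol's bit-cost is frequency × depth; summing gives 206 bits (equivalently 13 + 25 + 36 + 48 + 84).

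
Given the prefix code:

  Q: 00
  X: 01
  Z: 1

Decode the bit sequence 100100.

Read left to right; each codeword is recognised as soon as it completes (prefix code):
  1→Z | 00→Q | 1→Z | 00→Q
Decoded message: ZQZQ

ZQZQ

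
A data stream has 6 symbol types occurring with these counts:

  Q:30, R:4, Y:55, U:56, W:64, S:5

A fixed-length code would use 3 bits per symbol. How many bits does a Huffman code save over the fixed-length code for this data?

166

Fixed-length: 3 bits × 214 symbols = 642 bits.
Huffman merges:
merge R(4) and S(5): 9
merge 9 and Q(30): 39
merge 39 and Y(55): 94
merge U(56) and W(64): 120
merge 94 and 120: 214
Huffman total = 9 + 39 + 94 + 120 + 214 = 476 bits.
Saving = 642 − 476 = 166 bits.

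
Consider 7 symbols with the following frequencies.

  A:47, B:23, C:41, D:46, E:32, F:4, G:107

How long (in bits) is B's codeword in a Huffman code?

Huffman merges, smallest pair first:
combine F(4), B(23) → 27
combine 27, E(32) → 59
combine C(41), D(46) → 87
combine A(47), 59 → 106
combine 87, 106 → 193
combine G(107), 193 → 300
The subtree containing B is merged 5 times, so code length = 5.

5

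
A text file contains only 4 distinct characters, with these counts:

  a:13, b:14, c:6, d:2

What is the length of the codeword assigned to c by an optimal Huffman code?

3

Build the tree from the bottom:
combine d(2), c(6) → 8
combine 8, a(13) → 21
combine b(14), 21 → 35
c sits 3 levels below the root, so its codeword is 3 bits.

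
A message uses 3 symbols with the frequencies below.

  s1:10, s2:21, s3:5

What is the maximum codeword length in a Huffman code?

2

Merge the two lowest-weight nodes at each step:
merge s3(5) and s1(10): 15
merge 15 and s2(21): 36
The rarest symbols sit at the bottom; the longest codeword is 2 bits.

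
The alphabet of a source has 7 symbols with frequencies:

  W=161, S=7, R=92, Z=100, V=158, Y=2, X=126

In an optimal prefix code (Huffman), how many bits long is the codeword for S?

5

Build the tree from the bottom:
Y(2) + S(7) → 9
9 + R(92) → 101
Z(100) + 101 → 201
X(126) + V(158) → 284
W(161) + 201 → 362
284 + 362 → 646
The subtree containing S is merged 5 times, so code length = 5.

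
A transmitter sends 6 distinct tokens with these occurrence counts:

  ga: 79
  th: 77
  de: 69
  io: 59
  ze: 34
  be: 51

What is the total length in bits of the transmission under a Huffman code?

Merge the two smallest weights repeatedly:
combine ze(34), be(51) → 85
combine io(59), de(69) → 128
combine th(77), ga(79) → 156
combine 85, 128 → 213
combine 156, 213 → 369
Total encoded bits = sum of merged weights = 85 + 128 + 156 + 213 + 369 = 951.

951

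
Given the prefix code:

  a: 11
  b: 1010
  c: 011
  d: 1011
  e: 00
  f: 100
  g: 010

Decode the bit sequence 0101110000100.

gafef

Read left to right; each codeword is recognised as soon as it completes (prefix code):
  010→g | 11→a | 100→f | 00→e | 100→f
Decoded message: gafef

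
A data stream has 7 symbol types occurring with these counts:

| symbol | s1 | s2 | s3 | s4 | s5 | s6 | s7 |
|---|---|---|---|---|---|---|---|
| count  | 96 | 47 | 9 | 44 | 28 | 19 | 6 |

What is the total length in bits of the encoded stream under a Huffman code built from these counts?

604

Greedily combine the two least-frequent nodes:
combine s7(6), s3(9) → 15
combine 15, s6(19) → 34
combine s5(28), 34 → 62
combine s4(44), s2(47) → 91
combine 62, 91 → 153
combine s1(96), 153 → 249
Each symbol's bit-cost is frequency × depth; summing gives 604 bits (equivalently 15 + 34 + 62 + 91 + 153 + 249).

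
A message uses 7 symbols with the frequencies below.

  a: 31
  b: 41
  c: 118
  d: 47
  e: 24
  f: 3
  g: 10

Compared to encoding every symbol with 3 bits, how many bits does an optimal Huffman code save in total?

Fixed-length: 3 bits × 274 symbols = 822 bits.
Huffman merges:
combine f(3), g(10) → 13
combine 13, e(24) → 37
combine a(31), 37 → 68
combine b(41), d(47) → 88
combine 68, 88 → 156
combine c(118), 156 → 274
Huffman total = 13 + 37 + 68 + 88 + 156 + 274 = 636 bits.
Saving = 822 − 636 = 186 bits.

186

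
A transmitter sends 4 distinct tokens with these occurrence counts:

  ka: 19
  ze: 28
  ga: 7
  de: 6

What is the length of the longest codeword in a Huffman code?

Merge the two lowest-weight nodes at each step:
de(6) + ga(7) → 13
13 + ka(19) → 32
ze(28) + 32 → 60
The first pair merged (de, ga) ends up deepest, at depth 3.

3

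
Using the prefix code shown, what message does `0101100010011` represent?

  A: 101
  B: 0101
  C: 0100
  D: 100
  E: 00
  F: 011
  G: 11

Read left to right; each codeword is recognised as soon as it completes (prefix code):
  0101→B | 100→D | 0100→C | 11→G
Decoded message: BDCG

BDCG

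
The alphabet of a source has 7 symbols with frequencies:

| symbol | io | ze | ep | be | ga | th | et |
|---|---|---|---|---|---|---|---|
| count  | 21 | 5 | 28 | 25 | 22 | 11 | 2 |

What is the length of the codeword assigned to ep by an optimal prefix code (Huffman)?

Repeatedly merge the two smallest:
merge et(2) and ze(5): 7
merge 7 and th(11): 18
merge 18 and io(21): 39
merge ga(22) and be(25): 47
merge ep(28) and 39: 67
merge 47 and 67: 114
ep's leaf is at depth 2, giving a 2-bit codeword.

2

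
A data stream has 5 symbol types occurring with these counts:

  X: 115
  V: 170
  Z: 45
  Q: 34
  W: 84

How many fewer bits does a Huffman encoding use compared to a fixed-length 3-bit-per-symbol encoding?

Fixed-length: 3 bits × 448 symbols = 1344 bits.
Huffman merges:
combine Q(34), Z(45) → 79
combine 79, W(84) → 163
combine X(115), 163 → 278
combine V(170), 278 → 448
Huffman total = 79 + 163 + 278 + 448 = 968 bits.
Saving = 1344 − 968 = 376 bits.

376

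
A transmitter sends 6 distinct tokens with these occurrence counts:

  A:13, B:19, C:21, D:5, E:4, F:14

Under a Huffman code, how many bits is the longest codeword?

Merge the two lowest-weight nodes at each step:
merge E(4) and D(5): 9
merge 9 and A(13): 22
merge F(14) and B(19): 33
merge C(21) and 22: 43
merge 33 and 43: 76
Maximum depth reached is 4.

4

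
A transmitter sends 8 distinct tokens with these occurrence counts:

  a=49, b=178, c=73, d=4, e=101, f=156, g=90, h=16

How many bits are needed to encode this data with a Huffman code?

Greedily combine the two least-frequent nodes:
merge d(4) and h(16): 20
merge 20 and a(49): 69
merge 69 and c(73): 142
merge g(90) and e(101): 191
merge 142 and f(156): 298
merge b(178) and 191: 369
merge 298 and 369: 667
Each symbol's bit-cost is frequency × depth; summing gives 1756 bits (equivalently 20 + 69 + 142 + 191 + 298 + 369 + 667).

1756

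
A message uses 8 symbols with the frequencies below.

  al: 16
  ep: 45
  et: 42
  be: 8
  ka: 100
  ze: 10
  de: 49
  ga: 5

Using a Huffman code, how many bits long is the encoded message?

700

Merge the two smallest weights repeatedly:
ga(5) + be(8) → 13
ze(10) + 13 → 23
al(16) + 23 → 39
39 + et(42) → 81
ep(45) + de(49) → 94
81 + 94 → 175
ka(100) + 175 → 275
Each symbol's bit-cost is frequency × depth; summing gives 700 bits (equivalently 13 + 23 + 39 + 81 + 94 + 175 + 275).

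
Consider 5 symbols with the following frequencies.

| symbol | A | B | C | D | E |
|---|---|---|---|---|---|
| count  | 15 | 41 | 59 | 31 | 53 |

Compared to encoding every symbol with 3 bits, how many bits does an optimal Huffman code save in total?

Fixed-length: 3 bits × 199 symbols = 597 bits.
Huffman merges:
A(15) + D(31) → 46
B(41) + 46 → 87
E(53) + C(59) → 112
87 + 112 → 199
Huffman total = 46 + 87 + 112 + 199 = 444 bits.
Saving = 597 − 444 = 153 bits.

153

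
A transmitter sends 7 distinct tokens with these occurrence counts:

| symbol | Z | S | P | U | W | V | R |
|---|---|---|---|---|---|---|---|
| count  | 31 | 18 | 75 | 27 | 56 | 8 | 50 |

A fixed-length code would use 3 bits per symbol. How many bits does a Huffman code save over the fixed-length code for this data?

Fixed-length: 3 bits × 265 symbols = 795 bits.
Huffman merges:
combine V(8), S(18) → 26
combine 26, U(27) → 53
combine Z(31), R(50) → 81
combine 53, W(56) → 109
combine P(75), 81 → 156
combine 109, 156 → 265
Huffman total = 26 + 53 + 81 + 109 + 156 + 265 = 690 bits.
Saving = 795 − 690 = 105 bits.

105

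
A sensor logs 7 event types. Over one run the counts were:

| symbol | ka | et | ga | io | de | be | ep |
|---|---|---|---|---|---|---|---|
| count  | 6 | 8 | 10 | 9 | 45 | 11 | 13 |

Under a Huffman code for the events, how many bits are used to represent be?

Build the tree from the bottom:
ka(6) + et(8) → 14
io(9) + ga(10) → 19
be(11) + ep(13) → 24
14 + 19 → 33
24 + 33 → 57
de(45) + 57 → 102
be's leaf is at depth 3, giving a 3-bit codeword.

3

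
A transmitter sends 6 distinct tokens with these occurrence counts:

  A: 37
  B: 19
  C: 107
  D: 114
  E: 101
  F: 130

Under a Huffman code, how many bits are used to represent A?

Huffman merges, smallest pair first:
combine B(19), A(37) → 56
combine 56, E(101) → 157
combine C(107), D(114) → 221
combine F(130), 157 → 287
combine 221, 287 → 508
A's leaf is at depth 4, giving a 4-bit codeword.

4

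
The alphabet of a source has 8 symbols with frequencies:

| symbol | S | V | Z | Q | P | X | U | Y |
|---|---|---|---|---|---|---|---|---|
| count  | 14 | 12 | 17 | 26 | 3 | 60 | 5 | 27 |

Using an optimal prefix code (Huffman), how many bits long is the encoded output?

Merge the two smallest weights repeatedly:
P(3) + U(5) → 8
8 + V(12) → 20
S(14) + Z(17) → 31
20 + Q(26) → 46
Y(27) + 31 → 58
46 + 58 → 104
X(60) + 104 → 164
Each symbol's bit-cost is frequency × depth; summing gives 431 bits (equivalently 8 + 20 + 31 + 46 + 58 + 104 + 164).

431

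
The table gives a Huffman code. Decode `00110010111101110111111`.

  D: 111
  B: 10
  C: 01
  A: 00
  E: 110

AECCDCEDD

Read left to right; each codeword is recognised as soon as it completes (prefix code):
  00→A | 110→E | 01→C | 01→C | 111→D | 01→C | 110→E | 111→D | 111→D
Decoded message: AECCDCEDD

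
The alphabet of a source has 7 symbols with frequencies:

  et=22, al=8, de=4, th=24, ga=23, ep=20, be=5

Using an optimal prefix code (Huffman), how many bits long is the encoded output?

Greedily combine the two least-frequent nodes:
combine de(4), be(5) → 9
combine al(8), 9 → 17
combine 17, ep(20) → 37
combine et(22), ga(23) → 45
combine th(24), 37 → 61
combine 45, 61 → 106
Each symbol's bit-cost is frequency × depth; summing gives 275 bits (equivalently 9 + 17 + 37 + 45 + 61 + 106).

275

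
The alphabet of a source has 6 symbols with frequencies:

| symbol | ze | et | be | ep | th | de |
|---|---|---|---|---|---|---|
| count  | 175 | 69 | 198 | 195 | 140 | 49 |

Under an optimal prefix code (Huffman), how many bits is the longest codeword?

Merge the two lowest-weight nodes at each step:
merge de(49) and et(69): 118
merge 118 and th(140): 258
merge ze(175) and ep(195): 370
merge be(198) and 258: 456
merge 370 and 456: 826
The first pair merged (de, et) ends up deepest, at depth 4.

4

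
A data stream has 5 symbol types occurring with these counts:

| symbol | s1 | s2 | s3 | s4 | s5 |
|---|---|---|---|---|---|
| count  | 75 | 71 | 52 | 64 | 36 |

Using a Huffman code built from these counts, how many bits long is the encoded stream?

684

Greedily combine the two least-frequent nodes:
combine s5(36), s3(52) → 88
combine s4(64), s2(71) → 135
combine s1(75), 88 → 163
combine 135, 163 → 298
The encoded length is the sum of every internal node's weight: 88 + 135 + 163 + 298 = 684 bits.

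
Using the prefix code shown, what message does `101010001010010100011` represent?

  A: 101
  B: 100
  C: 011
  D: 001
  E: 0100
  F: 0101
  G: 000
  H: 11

AEFDEC

Read left to right; each codeword is recognised as soon as it completes (prefix code):
  101→A | 0100→E | 0101→F | 001→D | 0100→E | 011→C
Decoded message: AEFDEC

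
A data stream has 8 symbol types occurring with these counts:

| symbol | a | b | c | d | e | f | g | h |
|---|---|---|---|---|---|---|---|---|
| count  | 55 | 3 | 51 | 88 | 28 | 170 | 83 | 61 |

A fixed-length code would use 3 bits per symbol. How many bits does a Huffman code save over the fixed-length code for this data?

145

Fixed-length: 3 bits × 539 symbols = 1617 bits.
Huffman merges:
b(3) + e(28) → 31
31 + c(51) → 82
a(55) + h(61) → 116
82 + g(83) → 165
d(88) + 116 → 204
165 + f(170) → 335
204 + 335 → 539
Huffman total = 31 + 82 + 116 + 165 + 204 + 335 + 539 = 1472 bits.
Saving = 1617 − 1472 = 145 bits.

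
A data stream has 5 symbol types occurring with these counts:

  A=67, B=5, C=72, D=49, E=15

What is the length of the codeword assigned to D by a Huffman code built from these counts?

Build the tree from the bottom:
merge B(5) and E(15): 20
merge 20 and D(49): 69
merge A(67) and 69: 136
merge C(72) and 136: 208
D sits 3 levels below the root, so its codeword is 3 bits.

3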